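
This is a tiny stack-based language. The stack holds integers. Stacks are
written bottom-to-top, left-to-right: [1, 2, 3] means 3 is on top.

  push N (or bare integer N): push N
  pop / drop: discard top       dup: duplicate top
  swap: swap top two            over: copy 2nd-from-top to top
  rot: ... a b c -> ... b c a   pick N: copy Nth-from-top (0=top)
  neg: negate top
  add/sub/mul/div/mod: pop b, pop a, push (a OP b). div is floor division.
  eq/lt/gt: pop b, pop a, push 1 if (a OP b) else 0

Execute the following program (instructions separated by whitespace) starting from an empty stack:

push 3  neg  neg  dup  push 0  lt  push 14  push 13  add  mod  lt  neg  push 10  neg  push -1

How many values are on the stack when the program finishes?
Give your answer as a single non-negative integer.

Answer: 3

Derivation:
After 'push 3': stack = [3] (depth 1)
After 'neg': stack = [-3] (depth 1)
After 'neg': stack = [3] (depth 1)
After 'dup': stack = [3, 3] (depth 2)
After 'push 0': stack = [3, 3, 0] (depth 3)
After 'lt': stack = [3, 0] (depth 2)
After 'push 14': stack = [3, 0, 14] (depth 3)
After 'push 13': stack = [3, 0, 14, 13] (depth 4)
After 'add': stack = [3, 0, 27] (depth 3)
After 'mod': stack = [3, 0] (depth 2)
After 'lt': stack = [0] (depth 1)
After 'neg': stack = [0] (depth 1)
After 'push 10': stack = [0, 10] (depth 2)
After 'neg': stack = [0, -10] (depth 2)
After 'push -1': stack = [0, -10, -1] (depth 3)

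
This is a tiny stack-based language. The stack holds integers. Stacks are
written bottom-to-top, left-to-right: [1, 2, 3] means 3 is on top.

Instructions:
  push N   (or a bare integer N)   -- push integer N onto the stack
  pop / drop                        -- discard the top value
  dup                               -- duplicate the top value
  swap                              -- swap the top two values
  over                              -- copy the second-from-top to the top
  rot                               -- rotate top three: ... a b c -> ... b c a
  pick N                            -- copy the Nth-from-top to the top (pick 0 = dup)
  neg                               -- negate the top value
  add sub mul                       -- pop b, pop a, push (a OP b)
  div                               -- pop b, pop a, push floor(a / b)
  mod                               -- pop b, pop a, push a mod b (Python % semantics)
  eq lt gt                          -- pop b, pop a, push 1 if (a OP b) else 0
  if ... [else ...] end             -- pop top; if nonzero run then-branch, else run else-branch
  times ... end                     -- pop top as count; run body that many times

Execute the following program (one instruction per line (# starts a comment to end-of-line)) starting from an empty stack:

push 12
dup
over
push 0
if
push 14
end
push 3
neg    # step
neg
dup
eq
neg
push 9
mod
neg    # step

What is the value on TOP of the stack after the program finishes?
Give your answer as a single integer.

After 'push 12': [12]
After 'dup': [12, 12]
After 'over': [12, 12, 12]
After 'push 0': [12, 12, 12, 0]
After 'if': [12, 12, 12]
After 'push 3': [12, 12, 12, 3]
After 'neg': [12, 12, 12, -3]
After 'neg': [12, 12, 12, 3]
After 'dup': [12, 12, 12, 3, 3]
After 'eq': [12, 12, 12, 1]
After 'neg': [12, 12, 12, -1]
After 'push 9': [12, 12, 12, -1, 9]
After 'mod': [12, 12, 12, 8]
After 'neg': [12, 12, 12, -8]

Answer: -8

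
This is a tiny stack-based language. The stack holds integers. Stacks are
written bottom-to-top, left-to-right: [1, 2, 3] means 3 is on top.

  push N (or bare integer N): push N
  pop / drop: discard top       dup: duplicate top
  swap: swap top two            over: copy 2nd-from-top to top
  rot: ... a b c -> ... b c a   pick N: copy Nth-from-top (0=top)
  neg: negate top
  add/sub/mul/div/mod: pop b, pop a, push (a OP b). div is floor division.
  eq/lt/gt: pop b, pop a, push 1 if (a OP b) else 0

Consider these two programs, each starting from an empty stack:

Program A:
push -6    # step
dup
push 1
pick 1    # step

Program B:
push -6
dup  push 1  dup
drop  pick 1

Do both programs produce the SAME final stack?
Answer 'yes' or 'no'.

Answer: yes

Derivation:
Program A trace:
  After 'push -6': [-6]
  After 'dup': [-6, -6]
  After 'push 1': [-6, -6, 1]
  After 'pick 1': [-6, -6, 1, -6]
Program A final stack: [-6, -6, 1, -6]

Program B trace:
  After 'push -6': [-6]
  After 'dup': [-6, -6]
  After 'push 1': [-6, -6, 1]
  After 'dup': [-6, -6, 1, 1]
  After 'drop': [-6, -6, 1]
  After 'pick 1': [-6, -6, 1, -6]
Program B final stack: [-6, -6, 1, -6]
Same: yes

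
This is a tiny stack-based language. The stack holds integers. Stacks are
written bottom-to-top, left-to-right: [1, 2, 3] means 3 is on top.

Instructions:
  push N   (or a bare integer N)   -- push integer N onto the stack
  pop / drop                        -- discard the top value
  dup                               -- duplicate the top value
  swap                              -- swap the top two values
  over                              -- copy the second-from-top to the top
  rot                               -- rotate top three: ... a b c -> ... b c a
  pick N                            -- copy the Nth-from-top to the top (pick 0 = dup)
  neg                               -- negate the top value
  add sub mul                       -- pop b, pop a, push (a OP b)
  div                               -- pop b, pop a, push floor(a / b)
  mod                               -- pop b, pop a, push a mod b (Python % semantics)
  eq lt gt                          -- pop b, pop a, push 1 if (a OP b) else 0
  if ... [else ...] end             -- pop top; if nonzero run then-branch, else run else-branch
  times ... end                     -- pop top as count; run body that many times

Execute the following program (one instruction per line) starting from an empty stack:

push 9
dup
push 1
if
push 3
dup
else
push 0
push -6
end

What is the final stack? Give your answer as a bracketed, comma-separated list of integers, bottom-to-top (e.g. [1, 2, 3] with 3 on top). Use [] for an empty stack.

After 'push 9': [9]
After 'dup': [9, 9]
After 'push 1': [9, 9, 1]
After 'if': [9, 9]
After 'push 3': [9, 9, 3]
After 'dup': [9, 9, 3, 3]

Answer: [9, 9, 3, 3]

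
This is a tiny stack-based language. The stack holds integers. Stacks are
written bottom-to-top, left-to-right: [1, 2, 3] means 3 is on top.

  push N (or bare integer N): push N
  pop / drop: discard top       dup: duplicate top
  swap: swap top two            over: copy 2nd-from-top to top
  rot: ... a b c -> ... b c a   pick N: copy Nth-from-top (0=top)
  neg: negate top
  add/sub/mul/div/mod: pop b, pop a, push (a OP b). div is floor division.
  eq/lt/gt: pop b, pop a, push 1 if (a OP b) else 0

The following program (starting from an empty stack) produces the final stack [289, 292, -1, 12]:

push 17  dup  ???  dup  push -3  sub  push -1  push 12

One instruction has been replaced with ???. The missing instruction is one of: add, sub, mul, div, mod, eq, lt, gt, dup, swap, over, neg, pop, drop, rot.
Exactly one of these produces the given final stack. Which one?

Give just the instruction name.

Stack before ???: [17, 17]
Stack after ???:  [289]
The instruction that transforms [17, 17] -> [289] is: mul

Answer: mul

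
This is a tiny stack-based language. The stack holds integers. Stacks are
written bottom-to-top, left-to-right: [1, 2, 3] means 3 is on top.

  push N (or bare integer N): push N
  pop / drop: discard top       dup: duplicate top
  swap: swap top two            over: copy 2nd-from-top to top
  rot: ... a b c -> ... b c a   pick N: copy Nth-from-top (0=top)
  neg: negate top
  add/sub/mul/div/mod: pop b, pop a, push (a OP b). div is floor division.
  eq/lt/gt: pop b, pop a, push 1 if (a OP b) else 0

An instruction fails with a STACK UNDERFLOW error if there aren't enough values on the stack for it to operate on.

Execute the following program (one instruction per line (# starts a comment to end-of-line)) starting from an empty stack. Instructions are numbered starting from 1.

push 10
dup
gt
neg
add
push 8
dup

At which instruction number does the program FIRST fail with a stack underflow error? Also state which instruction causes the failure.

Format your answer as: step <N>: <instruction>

Step 1 ('push 10'): stack = [10], depth = 1
Step 2 ('dup'): stack = [10, 10], depth = 2
Step 3 ('gt'): stack = [0], depth = 1
Step 4 ('neg'): stack = [0], depth = 1
Step 5 ('add'): needs 2 value(s) but depth is 1 — STACK UNDERFLOW

Answer: step 5: add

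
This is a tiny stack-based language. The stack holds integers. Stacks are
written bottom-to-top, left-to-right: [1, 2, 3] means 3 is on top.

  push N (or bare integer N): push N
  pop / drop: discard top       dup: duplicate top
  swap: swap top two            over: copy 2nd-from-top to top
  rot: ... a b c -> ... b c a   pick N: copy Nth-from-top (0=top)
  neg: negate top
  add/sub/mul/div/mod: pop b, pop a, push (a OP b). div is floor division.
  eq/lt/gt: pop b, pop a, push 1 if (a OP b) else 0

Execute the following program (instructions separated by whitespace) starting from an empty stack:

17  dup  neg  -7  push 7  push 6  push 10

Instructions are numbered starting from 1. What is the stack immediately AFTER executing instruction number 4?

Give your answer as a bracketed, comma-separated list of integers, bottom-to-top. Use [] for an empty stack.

Step 1 ('17'): [17]
Step 2 ('dup'): [17, 17]
Step 3 ('neg'): [17, -17]
Step 4 ('-7'): [17, -17, -7]

Answer: [17, -17, -7]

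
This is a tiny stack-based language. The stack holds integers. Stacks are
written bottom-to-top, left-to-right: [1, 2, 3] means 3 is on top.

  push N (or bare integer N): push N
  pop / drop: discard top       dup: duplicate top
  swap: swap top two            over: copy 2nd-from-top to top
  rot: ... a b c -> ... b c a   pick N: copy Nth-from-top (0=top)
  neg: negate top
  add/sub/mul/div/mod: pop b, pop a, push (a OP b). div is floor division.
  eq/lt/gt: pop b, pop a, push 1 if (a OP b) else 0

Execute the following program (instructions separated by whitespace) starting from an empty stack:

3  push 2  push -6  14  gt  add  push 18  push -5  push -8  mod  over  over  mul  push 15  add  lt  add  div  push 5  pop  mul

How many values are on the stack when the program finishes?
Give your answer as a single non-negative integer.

After 'push 3': stack = [3] (depth 1)
After 'push 2': stack = [3, 2] (depth 2)
After 'push -6': stack = [3, 2, -6] (depth 3)
After 'push 14': stack = [3, 2, -6, 14] (depth 4)
After 'gt': stack = [3, 2, 0] (depth 3)
After 'add': stack = [3, 2] (depth 2)
After 'push 18': stack = [3, 2, 18] (depth 3)
After 'push -5': stack = [3, 2, 18, -5] (depth 4)
After 'push -8': stack = [3, 2, 18, -5, -8] (depth 5)
After 'mod': stack = [3, 2, 18, -5] (depth 4)
  ...
After 'over': stack = [3, 2, 18, -5, 18, -5] (depth 6)
After 'mul': stack = [3, 2, 18, -5, -90] (depth 5)
After 'push 15': stack = [3, 2, 18, -5, -90, 15] (depth 6)
After 'add': stack = [3, 2, 18, -5, -75] (depth 5)
After 'lt': stack = [3, 2, 18, 0] (depth 4)
After 'add': stack = [3, 2, 18] (depth 3)
After 'div': stack = [3, 0] (depth 2)
After 'push 5': stack = [3, 0, 5] (depth 3)
After 'pop': stack = [3, 0] (depth 2)
After 'mul': stack = [0] (depth 1)

Answer: 1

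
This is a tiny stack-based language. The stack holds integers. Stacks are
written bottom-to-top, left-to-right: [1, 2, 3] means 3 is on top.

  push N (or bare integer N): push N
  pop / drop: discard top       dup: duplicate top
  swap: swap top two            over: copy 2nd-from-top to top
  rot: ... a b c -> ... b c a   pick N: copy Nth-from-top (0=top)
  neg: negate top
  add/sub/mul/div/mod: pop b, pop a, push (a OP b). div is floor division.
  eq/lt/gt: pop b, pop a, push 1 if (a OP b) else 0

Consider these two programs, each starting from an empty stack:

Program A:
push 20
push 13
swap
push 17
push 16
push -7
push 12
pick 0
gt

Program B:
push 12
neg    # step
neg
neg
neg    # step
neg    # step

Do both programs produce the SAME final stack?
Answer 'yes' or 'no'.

Program A trace:
  After 'push 20': [20]
  After 'push 13': [20, 13]
  After 'swap': [13, 20]
  After 'push 17': [13, 20, 17]
  After 'push 16': [13, 20, 17, 16]
  After 'push -7': [13, 20, 17, 16, -7]
  After 'push 12': [13, 20, 17, 16, -7, 12]
  After 'pick 0': [13, 20, 17, 16, -7, 12, 12]
  After 'gt': [13, 20, 17, 16, -7, 0]
Program A final stack: [13, 20, 17, 16, -7, 0]

Program B trace:
  After 'push 12': [12]
  After 'neg': [-12]
  After 'neg': [12]
  After 'neg': [-12]
  After 'neg': [12]
  After 'neg': [-12]
Program B final stack: [-12]
Same: no

Answer: no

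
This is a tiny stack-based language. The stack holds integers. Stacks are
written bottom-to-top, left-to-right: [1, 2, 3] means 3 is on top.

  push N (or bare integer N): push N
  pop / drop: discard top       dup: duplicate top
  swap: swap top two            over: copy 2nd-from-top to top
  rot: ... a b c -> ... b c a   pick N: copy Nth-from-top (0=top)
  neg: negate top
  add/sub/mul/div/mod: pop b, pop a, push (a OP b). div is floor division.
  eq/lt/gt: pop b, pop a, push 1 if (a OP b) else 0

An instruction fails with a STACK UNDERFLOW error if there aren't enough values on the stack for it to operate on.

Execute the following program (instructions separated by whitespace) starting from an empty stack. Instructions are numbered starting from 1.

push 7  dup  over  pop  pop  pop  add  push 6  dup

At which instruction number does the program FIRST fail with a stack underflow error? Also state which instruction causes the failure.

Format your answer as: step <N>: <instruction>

Answer: step 7: add

Derivation:
Step 1 ('push 7'): stack = [7], depth = 1
Step 2 ('dup'): stack = [7, 7], depth = 2
Step 3 ('over'): stack = [7, 7, 7], depth = 3
Step 4 ('pop'): stack = [7, 7], depth = 2
Step 5 ('pop'): stack = [7], depth = 1
Step 6 ('pop'): stack = [], depth = 0
Step 7 ('add'): needs 2 value(s) but depth is 0 — STACK UNDERFLOW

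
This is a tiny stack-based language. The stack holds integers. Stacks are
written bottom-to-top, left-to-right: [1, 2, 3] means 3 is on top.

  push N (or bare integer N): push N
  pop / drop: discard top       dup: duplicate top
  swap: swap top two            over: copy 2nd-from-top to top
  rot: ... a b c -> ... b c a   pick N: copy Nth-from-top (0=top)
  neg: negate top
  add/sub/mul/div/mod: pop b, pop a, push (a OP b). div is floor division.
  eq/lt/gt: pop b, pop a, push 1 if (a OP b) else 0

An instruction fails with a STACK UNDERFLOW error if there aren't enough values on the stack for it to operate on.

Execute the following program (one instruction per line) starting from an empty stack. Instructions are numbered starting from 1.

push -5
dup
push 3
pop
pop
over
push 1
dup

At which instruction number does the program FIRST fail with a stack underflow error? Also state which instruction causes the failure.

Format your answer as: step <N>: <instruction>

Answer: step 6: over

Derivation:
Step 1 ('push -5'): stack = [-5], depth = 1
Step 2 ('dup'): stack = [-5, -5], depth = 2
Step 3 ('push 3'): stack = [-5, -5, 3], depth = 3
Step 4 ('pop'): stack = [-5, -5], depth = 2
Step 5 ('pop'): stack = [-5], depth = 1
Step 6 ('over'): needs 2 value(s) but depth is 1 — STACK UNDERFLOW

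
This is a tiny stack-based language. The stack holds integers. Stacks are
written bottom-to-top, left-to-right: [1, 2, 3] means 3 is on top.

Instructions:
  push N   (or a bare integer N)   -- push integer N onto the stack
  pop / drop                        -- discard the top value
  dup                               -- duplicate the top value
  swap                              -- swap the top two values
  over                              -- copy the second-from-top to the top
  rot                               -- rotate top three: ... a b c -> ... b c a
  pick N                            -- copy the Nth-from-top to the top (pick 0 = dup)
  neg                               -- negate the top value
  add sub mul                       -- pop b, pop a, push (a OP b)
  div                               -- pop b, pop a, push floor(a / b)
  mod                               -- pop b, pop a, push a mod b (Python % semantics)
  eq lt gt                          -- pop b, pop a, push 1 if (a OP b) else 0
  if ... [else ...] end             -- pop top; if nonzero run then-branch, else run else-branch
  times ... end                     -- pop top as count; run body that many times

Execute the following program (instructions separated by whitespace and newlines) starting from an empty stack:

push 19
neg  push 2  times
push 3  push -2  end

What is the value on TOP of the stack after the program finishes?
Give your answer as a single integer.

Answer: -2

Derivation:
After 'push 19': [19]
After 'neg': [-19]
After 'push 2': [-19, 2]
After 'times': [-19]
After 'push 3': [-19, 3]
After 'push -2': [-19, 3, -2]
After 'push 3': [-19, 3, -2, 3]
After 'push -2': [-19, 3, -2, 3, -2]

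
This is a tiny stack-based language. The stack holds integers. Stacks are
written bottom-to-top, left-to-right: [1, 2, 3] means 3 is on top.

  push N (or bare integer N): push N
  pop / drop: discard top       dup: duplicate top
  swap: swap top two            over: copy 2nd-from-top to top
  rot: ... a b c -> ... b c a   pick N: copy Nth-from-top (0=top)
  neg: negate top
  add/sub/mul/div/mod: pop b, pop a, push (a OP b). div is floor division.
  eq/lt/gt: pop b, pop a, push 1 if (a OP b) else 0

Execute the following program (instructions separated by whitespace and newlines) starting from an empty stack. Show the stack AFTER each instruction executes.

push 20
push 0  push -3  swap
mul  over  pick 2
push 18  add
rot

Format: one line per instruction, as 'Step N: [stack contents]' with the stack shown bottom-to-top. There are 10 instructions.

Step 1: [20]
Step 2: [20, 0]
Step 3: [20, 0, -3]
Step 4: [20, -3, 0]
Step 5: [20, 0]
Step 6: [20, 0, 20]
Step 7: [20, 0, 20, 20]
Step 8: [20, 0, 20, 20, 18]
Step 9: [20, 0, 20, 38]
Step 10: [20, 20, 38, 0]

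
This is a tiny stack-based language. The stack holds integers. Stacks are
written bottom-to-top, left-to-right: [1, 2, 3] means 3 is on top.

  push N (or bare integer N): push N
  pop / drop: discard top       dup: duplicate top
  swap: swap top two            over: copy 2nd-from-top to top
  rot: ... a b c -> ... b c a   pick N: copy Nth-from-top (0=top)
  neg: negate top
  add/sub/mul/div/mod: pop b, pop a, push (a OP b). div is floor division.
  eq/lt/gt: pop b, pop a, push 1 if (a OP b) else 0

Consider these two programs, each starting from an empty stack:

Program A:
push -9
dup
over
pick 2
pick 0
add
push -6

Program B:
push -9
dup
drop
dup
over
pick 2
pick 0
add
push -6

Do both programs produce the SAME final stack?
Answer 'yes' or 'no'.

Program A trace:
  After 'push -9': [-9]
  After 'dup': [-9, -9]
  After 'over': [-9, -9, -9]
  After 'pick 2': [-9, -9, -9, -9]
  After 'pick 0': [-9, -9, -9, -9, -9]
  After 'add': [-9, -9, -9, -18]
  After 'push -6': [-9, -9, -9, -18, -6]
Program A final stack: [-9, -9, -9, -18, -6]

Program B trace:
  After 'push -9': [-9]
  After 'dup': [-9, -9]
  After 'drop': [-9]
  After 'dup': [-9, -9]
  After 'over': [-9, -9, -9]
  After 'pick 2': [-9, -9, -9, -9]
  After 'pick 0': [-9, -9, -9, -9, -9]
  After 'add': [-9, -9, -9, -18]
  After 'push -6': [-9, -9, -9, -18, -6]
Program B final stack: [-9, -9, -9, -18, -6]
Same: yes

Answer: yes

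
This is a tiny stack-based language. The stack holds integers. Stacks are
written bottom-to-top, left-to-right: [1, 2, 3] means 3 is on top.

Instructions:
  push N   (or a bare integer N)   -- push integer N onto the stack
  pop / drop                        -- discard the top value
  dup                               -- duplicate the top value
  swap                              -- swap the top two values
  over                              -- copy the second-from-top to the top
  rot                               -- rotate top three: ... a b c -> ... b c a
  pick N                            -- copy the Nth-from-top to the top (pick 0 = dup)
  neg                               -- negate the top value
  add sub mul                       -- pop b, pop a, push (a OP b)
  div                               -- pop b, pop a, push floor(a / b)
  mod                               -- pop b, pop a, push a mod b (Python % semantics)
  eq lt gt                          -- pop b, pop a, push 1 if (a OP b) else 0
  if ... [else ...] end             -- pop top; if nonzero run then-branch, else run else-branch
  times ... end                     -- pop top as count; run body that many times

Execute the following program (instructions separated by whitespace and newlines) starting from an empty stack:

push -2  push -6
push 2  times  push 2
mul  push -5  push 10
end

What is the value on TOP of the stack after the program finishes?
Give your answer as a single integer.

After 'push -2': [-2]
After 'push -6': [-2, -6]
After 'push 2': [-2, -6, 2]
After 'times': [-2, -6]
After 'push 2': [-2, -6, 2]
After 'mul': [-2, -12]
After 'push -5': [-2, -12, -5]
After 'push 10': [-2, -12, -5, 10]
After 'push 2': [-2, -12, -5, 10, 2]
After 'mul': [-2, -12, -5, 20]
After 'push -5': [-2, -12, -5, 20, -5]
After 'push 10': [-2, -12, -5, 20, -5, 10]

Answer: 10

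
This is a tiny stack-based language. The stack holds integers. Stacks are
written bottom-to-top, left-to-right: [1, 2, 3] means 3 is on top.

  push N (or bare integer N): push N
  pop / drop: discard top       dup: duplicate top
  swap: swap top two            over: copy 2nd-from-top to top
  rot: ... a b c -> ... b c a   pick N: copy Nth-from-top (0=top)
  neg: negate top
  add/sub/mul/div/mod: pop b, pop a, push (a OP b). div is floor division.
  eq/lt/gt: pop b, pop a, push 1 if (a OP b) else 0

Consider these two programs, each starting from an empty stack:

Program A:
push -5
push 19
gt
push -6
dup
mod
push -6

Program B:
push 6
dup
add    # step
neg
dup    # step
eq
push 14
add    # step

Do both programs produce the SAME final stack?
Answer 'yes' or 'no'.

Answer: no

Derivation:
Program A trace:
  After 'push -5': [-5]
  After 'push 19': [-5, 19]
  After 'gt': [0]
  After 'push -6': [0, -6]
  After 'dup': [0, -6, -6]
  After 'mod': [0, 0]
  After 'push -6': [0, 0, -6]
Program A final stack: [0, 0, -6]

Program B trace:
  After 'push 6': [6]
  After 'dup': [6, 6]
  After 'add': [12]
  After 'neg': [-12]
  After 'dup': [-12, -12]
  After 'eq': [1]
  After 'push 14': [1, 14]
  After 'add': [15]
Program B final stack: [15]
Same: no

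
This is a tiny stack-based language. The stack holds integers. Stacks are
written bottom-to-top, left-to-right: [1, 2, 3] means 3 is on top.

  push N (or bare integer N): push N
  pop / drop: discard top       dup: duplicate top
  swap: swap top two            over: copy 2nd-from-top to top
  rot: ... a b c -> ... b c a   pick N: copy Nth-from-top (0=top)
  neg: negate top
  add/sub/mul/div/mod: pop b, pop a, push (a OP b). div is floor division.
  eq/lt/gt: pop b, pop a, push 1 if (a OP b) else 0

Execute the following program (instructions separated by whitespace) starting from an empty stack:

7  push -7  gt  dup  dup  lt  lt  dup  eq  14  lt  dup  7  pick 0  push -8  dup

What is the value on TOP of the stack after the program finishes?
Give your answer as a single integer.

Answer: -8

Derivation:
After 'push 7': [7]
After 'push -7': [7, -7]
After 'gt': [1]
After 'dup': [1, 1]
After 'dup': [1, 1, 1]
After 'lt': [1, 0]
After 'lt': [0]
After 'dup': [0, 0]
After 'eq': [1]
After 'push 14': [1, 14]
After 'lt': [1]
After 'dup': [1, 1]
After 'push 7': [1, 1, 7]
After 'pick 0': [1, 1, 7, 7]
After 'push -8': [1, 1, 7, 7, -8]
After 'dup': [1, 1, 7, 7, -8, -8]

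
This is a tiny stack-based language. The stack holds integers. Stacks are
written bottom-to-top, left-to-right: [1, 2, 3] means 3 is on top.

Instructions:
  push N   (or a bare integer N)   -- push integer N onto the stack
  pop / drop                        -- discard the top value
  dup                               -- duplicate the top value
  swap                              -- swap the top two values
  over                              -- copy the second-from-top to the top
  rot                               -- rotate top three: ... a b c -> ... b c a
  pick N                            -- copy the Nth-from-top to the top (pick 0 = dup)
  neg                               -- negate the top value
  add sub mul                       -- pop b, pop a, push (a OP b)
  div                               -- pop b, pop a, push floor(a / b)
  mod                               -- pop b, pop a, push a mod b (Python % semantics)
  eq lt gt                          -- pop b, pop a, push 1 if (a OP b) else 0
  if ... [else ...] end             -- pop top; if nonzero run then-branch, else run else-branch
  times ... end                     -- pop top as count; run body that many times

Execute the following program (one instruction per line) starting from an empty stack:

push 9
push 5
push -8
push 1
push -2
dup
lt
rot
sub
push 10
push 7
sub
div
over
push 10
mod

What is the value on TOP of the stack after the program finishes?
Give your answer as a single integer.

Answer: 1

Derivation:
After 'push 9': [9]
After 'push 5': [9, 5]
After 'push -8': [9, 5, -8]
After 'push 1': [9, 5, -8, 1]
After 'push -2': [9, 5, -8, 1, -2]
After 'dup': [9, 5, -8, 1, -2, -2]
After 'lt': [9, 5, -8, 1, 0]
After 'rot': [9, 5, 1, 0, -8]
After 'sub': [9, 5, 1, 8]
After 'push 10': [9, 5, 1, 8, 10]
After 'push 7': [9, 5, 1, 8, 10, 7]
After 'sub': [9, 5, 1, 8, 3]
After 'div': [9, 5, 1, 2]
After 'over': [9, 5, 1, 2, 1]
After 'push 10': [9, 5, 1, 2, 1, 10]
After 'mod': [9, 5, 1, 2, 1]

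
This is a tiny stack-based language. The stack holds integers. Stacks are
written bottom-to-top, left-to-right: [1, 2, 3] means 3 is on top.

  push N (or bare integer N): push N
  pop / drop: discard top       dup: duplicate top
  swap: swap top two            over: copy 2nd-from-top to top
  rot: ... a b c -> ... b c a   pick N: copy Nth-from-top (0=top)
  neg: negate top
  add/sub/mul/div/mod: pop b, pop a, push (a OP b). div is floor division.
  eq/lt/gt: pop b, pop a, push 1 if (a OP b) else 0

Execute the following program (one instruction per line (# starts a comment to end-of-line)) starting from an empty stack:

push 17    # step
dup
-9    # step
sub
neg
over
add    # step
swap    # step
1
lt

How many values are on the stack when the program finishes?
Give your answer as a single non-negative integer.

After 'push 17': stack = [17] (depth 1)
After 'dup': stack = [17, 17] (depth 2)
After 'push -9': stack = [17, 17, -9] (depth 3)
After 'sub': stack = [17, 26] (depth 2)
After 'neg': stack = [17, -26] (depth 2)
After 'over': stack = [17, -26, 17] (depth 3)
After 'add': stack = [17, -9] (depth 2)
After 'swap': stack = [-9, 17] (depth 2)
After 'push 1': stack = [-9, 17, 1] (depth 3)
After 'lt': stack = [-9, 0] (depth 2)

Answer: 2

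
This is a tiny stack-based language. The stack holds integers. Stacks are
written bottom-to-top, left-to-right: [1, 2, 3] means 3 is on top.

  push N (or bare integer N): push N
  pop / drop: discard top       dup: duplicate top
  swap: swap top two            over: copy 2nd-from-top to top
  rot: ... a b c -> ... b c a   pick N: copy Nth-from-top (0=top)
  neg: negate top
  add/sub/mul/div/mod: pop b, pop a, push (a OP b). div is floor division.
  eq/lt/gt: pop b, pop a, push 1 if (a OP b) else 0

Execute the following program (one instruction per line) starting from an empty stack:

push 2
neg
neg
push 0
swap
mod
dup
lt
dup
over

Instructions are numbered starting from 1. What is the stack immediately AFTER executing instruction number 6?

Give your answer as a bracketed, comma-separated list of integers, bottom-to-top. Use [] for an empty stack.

Answer: [0]

Derivation:
Step 1 ('push 2'): [2]
Step 2 ('neg'): [-2]
Step 3 ('neg'): [2]
Step 4 ('push 0'): [2, 0]
Step 5 ('swap'): [0, 2]
Step 6 ('mod'): [0]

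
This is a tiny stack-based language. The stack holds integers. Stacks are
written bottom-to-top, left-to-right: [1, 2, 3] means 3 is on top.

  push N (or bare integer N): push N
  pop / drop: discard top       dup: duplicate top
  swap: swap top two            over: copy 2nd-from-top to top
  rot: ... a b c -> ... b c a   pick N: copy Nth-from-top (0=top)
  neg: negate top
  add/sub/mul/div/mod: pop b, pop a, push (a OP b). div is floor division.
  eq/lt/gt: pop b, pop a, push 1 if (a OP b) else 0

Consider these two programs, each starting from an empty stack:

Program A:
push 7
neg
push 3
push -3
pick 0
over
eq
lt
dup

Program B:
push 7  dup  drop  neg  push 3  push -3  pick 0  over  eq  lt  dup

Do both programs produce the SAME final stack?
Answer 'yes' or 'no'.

Answer: yes

Derivation:
Program A trace:
  After 'push 7': [7]
  After 'neg': [-7]
  After 'push 3': [-7, 3]
  After 'push -3': [-7, 3, -3]
  After 'pick 0': [-7, 3, -3, -3]
  After 'over': [-7, 3, -3, -3, -3]
  After 'eq': [-7, 3, -3, 1]
  After 'lt': [-7, 3, 1]
  After 'dup': [-7, 3, 1, 1]
Program A final stack: [-7, 3, 1, 1]

Program B trace:
  After 'push 7': [7]
  After 'dup': [7, 7]
  After 'drop': [7]
  After 'neg': [-7]
  After 'push 3': [-7, 3]
  After 'push -3': [-7, 3, -3]
  After 'pick 0': [-7, 3, -3, -3]
  After 'over': [-7, 3, -3, -3, -3]
  After 'eq': [-7, 3, -3, 1]
  After 'lt': [-7, 3, 1]
  After 'dup': [-7, 3, 1, 1]
Program B final stack: [-7, 3, 1, 1]
Same: yes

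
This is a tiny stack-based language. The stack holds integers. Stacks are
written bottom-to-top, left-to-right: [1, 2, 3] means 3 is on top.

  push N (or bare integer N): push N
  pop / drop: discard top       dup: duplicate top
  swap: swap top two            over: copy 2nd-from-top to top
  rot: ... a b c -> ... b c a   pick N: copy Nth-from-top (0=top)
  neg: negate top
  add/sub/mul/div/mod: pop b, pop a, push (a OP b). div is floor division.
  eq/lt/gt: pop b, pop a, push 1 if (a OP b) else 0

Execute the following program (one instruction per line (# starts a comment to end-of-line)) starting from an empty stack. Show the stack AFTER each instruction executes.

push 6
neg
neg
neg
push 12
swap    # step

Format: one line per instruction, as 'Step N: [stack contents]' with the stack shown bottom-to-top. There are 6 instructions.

Step 1: [6]
Step 2: [-6]
Step 3: [6]
Step 4: [-6]
Step 5: [-6, 12]
Step 6: [12, -6]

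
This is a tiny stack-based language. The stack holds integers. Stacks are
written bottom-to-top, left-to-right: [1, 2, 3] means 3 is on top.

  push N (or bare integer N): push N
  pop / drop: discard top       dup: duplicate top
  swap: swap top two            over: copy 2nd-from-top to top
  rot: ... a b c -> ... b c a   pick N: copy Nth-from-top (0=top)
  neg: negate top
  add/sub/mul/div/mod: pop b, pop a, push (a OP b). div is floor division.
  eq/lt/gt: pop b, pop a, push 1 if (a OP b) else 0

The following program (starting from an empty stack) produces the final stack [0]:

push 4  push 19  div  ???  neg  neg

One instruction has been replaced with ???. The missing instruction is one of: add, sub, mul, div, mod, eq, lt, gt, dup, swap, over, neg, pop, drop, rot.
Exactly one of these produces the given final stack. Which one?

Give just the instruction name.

Answer: neg

Derivation:
Stack before ???: [0]
Stack after ???:  [0]
The instruction that transforms [0] -> [0] is: neg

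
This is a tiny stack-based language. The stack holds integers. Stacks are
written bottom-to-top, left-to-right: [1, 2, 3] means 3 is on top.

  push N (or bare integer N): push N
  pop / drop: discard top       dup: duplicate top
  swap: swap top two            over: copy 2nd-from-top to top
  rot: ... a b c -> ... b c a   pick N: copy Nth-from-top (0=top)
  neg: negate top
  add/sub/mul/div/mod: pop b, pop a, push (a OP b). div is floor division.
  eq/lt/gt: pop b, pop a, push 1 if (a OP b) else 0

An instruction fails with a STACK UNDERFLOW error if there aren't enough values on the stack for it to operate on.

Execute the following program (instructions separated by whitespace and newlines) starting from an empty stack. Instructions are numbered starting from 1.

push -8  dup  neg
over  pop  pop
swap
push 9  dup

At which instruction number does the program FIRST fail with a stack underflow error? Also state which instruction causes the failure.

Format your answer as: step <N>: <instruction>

Step 1 ('push -8'): stack = [-8], depth = 1
Step 2 ('dup'): stack = [-8, -8], depth = 2
Step 3 ('neg'): stack = [-8, 8], depth = 2
Step 4 ('over'): stack = [-8, 8, -8], depth = 3
Step 5 ('pop'): stack = [-8, 8], depth = 2
Step 6 ('pop'): stack = [-8], depth = 1
Step 7 ('swap'): needs 2 value(s) but depth is 1 — STACK UNDERFLOW

Answer: step 7: swap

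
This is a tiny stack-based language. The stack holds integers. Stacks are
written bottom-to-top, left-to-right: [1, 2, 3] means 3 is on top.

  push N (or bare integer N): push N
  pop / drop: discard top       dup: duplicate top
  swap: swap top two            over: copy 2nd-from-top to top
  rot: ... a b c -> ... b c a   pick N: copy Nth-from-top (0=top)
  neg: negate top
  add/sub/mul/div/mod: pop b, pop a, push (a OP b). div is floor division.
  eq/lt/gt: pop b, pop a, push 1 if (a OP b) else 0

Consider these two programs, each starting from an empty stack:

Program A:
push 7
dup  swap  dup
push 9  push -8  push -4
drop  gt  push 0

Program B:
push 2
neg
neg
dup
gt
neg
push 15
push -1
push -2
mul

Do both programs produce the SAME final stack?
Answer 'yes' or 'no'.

Answer: no

Derivation:
Program A trace:
  After 'push 7': [7]
  After 'dup': [7, 7]
  After 'swap': [7, 7]
  After 'dup': [7, 7, 7]
  After 'push 9': [7, 7, 7, 9]
  After 'push -8': [7, 7, 7, 9, -8]
  After 'push -4': [7, 7, 7, 9, -8, -4]
  After 'drop': [7, 7, 7, 9, -8]
  After 'gt': [7, 7, 7, 1]
  After 'push 0': [7, 7, 7, 1, 0]
Program A final stack: [7, 7, 7, 1, 0]

Program B trace:
  After 'push 2': [2]
  After 'neg': [-2]
  After 'neg': [2]
  After 'dup': [2, 2]
  After 'gt': [0]
  After 'neg': [0]
  After 'push 15': [0, 15]
  After 'push -1': [0, 15, -1]
  After 'push -2': [0, 15, -1, -2]
  After 'mul': [0, 15, 2]
Program B final stack: [0, 15, 2]
Same: no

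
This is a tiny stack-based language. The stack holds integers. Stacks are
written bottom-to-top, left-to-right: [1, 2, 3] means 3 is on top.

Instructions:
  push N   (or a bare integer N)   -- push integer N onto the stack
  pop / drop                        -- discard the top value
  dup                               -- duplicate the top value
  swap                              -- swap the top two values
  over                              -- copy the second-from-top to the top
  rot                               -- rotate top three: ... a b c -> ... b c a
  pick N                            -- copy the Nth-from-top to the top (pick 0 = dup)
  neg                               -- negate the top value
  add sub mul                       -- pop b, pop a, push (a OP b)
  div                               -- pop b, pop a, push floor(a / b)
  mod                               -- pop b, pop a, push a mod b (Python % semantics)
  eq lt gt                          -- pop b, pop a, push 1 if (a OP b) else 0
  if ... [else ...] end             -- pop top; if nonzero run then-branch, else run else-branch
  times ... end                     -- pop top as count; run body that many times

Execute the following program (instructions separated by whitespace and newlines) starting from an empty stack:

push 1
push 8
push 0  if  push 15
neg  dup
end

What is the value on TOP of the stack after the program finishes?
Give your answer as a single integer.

Answer: 8

Derivation:
After 'push 1': [1]
After 'push 8': [1, 8]
After 'push 0': [1, 8, 0]
After 'if': [1, 8]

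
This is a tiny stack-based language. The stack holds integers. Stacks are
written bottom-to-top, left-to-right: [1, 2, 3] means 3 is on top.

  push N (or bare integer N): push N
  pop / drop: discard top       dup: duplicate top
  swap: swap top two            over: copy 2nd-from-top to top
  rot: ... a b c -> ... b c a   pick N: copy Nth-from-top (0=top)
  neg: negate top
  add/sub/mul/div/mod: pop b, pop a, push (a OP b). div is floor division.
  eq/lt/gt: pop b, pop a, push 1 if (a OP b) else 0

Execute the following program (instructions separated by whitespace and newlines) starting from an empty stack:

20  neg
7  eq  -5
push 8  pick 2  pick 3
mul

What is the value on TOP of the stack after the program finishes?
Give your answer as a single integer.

After 'push 20': [20]
After 'neg': [-20]
After 'push 7': [-20, 7]
After 'eq': [0]
After 'push -5': [0, -5]
After 'push 8': [0, -5, 8]
After 'pick 2': [0, -5, 8, 0]
After 'pick 3': [0, -5, 8, 0, 0]
After 'mul': [0, -5, 8, 0]

Answer: 0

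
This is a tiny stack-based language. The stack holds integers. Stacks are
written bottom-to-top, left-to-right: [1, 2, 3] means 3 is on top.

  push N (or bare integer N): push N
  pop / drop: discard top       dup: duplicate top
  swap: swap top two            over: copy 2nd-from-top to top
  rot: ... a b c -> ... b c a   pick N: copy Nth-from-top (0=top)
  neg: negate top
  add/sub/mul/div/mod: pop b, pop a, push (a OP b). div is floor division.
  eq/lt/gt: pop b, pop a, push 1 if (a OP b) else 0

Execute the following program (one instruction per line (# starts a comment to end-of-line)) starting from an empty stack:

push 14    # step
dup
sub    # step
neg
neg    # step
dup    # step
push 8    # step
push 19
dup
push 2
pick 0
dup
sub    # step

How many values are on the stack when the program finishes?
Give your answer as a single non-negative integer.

After 'push 14': stack = [14] (depth 1)
After 'dup': stack = [14, 14] (depth 2)
After 'sub': stack = [0] (depth 1)
After 'neg': stack = [0] (depth 1)
After 'neg': stack = [0] (depth 1)
After 'dup': stack = [0, 0] (depth 2)
After 'push 8': stack = [0, 0, 8] (depth 3)
After 'push 19': stack = [0, 0, 8, 19] (depth 4)
After 'dup': stack = [0, 0, 8, 19, 19] (depth 5)
After 'push 2': stack = [0, 0, 8, 19, 19, 2] (depth 6)
After 'pick 0': stack = [0, 0, 8, 19, 19, 2, 2] (depth 7)
After 'dup': stack = [0, 0, 8, 19, 19, 2, 2, 2] (depth 8)
After 'sub': stack = [0, 0, 8, 19, 19, 2, 0] (depth 7)

Answer: 7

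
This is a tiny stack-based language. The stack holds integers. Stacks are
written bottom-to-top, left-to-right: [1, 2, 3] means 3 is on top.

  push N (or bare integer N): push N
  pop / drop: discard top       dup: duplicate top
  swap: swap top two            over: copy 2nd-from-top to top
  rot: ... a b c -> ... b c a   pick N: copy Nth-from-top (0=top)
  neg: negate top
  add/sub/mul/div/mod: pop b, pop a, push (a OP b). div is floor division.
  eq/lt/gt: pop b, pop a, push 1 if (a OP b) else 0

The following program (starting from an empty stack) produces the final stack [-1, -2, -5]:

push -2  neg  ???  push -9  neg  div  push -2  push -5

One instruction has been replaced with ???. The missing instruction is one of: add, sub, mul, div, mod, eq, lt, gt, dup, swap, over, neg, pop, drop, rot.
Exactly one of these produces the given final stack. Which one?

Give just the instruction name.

Stack before ???: [2]
Stack after ???:  [-2]
The instruction that transforms [2] -> [-2] is: neg

Answer: neg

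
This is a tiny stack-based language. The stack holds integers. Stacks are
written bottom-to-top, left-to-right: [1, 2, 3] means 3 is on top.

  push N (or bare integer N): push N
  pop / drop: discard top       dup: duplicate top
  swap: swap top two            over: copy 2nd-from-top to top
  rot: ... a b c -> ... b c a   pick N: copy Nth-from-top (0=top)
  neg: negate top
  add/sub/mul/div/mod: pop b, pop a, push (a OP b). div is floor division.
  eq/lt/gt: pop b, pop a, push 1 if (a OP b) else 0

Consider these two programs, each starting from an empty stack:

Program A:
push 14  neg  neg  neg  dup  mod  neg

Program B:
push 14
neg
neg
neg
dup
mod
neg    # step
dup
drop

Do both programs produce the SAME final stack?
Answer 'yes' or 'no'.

Program A trace:
  After 'push 14': [14]
  After 'neg': [-14]
  After 'neg': [14]
  After 'neg': [-14]
  After 'dup': [-14, -14]
  After 'mod': [0]
  After 'neg': [0]
Program A final stack: [0]

Program B trace:
  After 'push 14': [14]
  After 'neg': [-14]
  After 'neg': [14]
  After 'neg': [-14]
  After 'dup': [-14, -14]
  After 'mod': [0]
  After 'neg': [0]
  After 'dup': [0, 0]
  After 'drop': [0]
Program B final stack: [0]
Same: yes

Answer: yes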